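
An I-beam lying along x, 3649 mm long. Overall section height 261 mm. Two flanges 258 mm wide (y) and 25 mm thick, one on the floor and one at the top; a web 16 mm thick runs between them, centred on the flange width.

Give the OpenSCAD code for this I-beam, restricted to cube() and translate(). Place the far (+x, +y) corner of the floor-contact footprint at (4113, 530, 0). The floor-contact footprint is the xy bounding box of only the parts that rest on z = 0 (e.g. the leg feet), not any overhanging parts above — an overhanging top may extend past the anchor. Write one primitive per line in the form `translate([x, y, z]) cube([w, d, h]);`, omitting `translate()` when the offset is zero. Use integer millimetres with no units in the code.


translate([464, 272, 0]) cube([3649, 258, 25]);
translate([464, 393, 25]) cube([3649, 16, 211]);
translate([464, 272, 236]) cube([3649, 258, 25]);


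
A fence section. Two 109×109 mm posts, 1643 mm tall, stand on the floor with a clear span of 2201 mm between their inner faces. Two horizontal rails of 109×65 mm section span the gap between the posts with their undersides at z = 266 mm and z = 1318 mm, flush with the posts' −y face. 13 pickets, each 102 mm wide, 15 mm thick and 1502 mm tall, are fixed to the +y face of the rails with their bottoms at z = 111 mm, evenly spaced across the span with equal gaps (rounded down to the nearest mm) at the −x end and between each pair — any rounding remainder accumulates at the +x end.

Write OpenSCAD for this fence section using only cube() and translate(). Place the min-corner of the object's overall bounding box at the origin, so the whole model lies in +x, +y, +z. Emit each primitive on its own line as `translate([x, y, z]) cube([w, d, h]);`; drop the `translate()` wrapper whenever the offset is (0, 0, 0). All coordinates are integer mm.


cube([109, 109, 1643]);
translate([2310, 0, 0]) cube([109, 109, 1643]);
translate([109, 0, 266]) cube([2201, 109, 65]);
translate([109, 0, 1318]) cube([2201, 109, 65]);
translate([171, 109, 111]) cube([102, 15, 1502]);
translate([335, 109, 111]) cube([102, 15, 1502]);
translate([499, 109, 111]) cube([102, 15, 1502]);
translate([663, 109, 111]) cube([102, 15, 1502]);
translate([827, 109, 111]) cube([102, 15, 1502]);
translate([991, 109, 111]) cube([102, 15, 1502]);
translate([1155, 109, 111]) cube([102, 15, 1502]);
translate([1319, 109, 111]) cube([102, 15, 1502]);
translate([1483, 109, 111]) cube([102, 15, 1502]);
translate([1647, 109, 111]) cube([102, 15, 1502]);
translate([1811, 109, 111]) cube([102, 15, 1502]);
translate([1975, 109, 111]) cube([102, 15, 1502]);
translate([2139, 109, 111]) cube([102, 15, 1502]);


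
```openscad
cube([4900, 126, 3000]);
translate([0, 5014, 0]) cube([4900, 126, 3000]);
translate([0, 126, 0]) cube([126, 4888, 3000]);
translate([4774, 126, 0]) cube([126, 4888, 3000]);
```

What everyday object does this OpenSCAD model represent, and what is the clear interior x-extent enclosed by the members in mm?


A house (or room) frame. The interior width is 4648 mm.

Four 3000 mm walls enclosing a rectangle with no floor or roof — a room or house frame. Outside width is 4900 mm and wall thickness is 126 mm, so the interior width is 4900 − 2 × 126 = 4648 mm.


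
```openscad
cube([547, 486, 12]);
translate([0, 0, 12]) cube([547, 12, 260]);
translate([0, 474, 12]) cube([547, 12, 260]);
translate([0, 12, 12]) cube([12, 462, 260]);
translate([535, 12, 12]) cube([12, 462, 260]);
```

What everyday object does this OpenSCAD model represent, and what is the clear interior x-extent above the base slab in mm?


An open box. The internal width is 523 mm.

A 547×486 base slab with four walls standing on it — an open box. The base is 547 mm wide and the walls are 12 mm thick, so the internal width is 547 − 2 × 12 = 523 mm.


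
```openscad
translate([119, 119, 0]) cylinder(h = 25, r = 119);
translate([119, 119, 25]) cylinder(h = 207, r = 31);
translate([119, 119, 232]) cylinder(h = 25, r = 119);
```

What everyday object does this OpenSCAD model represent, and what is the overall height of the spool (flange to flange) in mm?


A spool. The overall height is 257 mm.

Three coaxial cylinders, large–small–large — a spool. Two 25 mm flanges and a 207 mm core give 25 + 207 + 25 = 257 mm.


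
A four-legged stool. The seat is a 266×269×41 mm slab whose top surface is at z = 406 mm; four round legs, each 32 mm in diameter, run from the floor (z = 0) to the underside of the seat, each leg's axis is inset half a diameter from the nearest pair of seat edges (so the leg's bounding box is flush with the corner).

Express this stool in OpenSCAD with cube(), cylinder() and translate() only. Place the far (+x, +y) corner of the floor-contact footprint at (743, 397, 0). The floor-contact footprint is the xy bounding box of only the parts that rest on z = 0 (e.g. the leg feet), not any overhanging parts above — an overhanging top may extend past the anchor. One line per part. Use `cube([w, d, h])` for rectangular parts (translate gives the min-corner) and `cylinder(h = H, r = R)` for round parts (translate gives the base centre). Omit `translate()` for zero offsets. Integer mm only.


translate([477, 128, 365]) cube([266, 269, 41]);
translate([493, 144, 0]) cylinder(h = 365, r = 16);
translate([727, 144, 0]) cylinder(h = 365, r = 16);
translate([493, 381, 0]) cylinder(h = 365, r = 16);
translate([727, 381, 0]) cylinder(h = 365, r = 16);


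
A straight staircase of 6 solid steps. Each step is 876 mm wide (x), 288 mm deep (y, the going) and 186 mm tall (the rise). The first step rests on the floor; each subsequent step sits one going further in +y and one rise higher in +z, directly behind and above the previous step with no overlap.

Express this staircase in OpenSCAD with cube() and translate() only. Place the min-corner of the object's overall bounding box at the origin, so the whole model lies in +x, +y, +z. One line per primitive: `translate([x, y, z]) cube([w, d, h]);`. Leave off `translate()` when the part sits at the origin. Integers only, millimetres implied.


cube([876, 288, 186]);
translate([0, 288, 186]) cube([876, 288, 186]);
translate([0, 576, 372]) cube([876, 288, 186]);
translate([0, 864, 558]) cube([876, 288, 186]);
translate([0, 1152, 744]) cube([876, 288, 186]);
translate([0, 1440, 930]) cube([876, 288, 186]);


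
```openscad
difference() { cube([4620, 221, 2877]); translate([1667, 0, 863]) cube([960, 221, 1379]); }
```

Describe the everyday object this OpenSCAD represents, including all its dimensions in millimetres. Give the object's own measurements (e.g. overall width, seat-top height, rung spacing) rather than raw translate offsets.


A wall 4620 mm long (x), 221 mm thick (y), 2877 mm tall, with a rectangular window opening cut through it. The opening is 960 mm wide and 1379 mm tall; its sill is at z = 863 mm and its near (−x) edge is 1667 mm from the wall's −x end. The opening passes through the full wall thickness.


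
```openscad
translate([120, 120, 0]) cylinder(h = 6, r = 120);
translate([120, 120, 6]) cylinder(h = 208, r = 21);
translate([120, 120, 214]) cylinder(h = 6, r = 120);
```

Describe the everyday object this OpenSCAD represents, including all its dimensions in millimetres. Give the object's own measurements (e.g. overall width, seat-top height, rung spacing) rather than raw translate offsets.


A spool: two coaxial disc flanges of radius 120 mm and thickness 6 mm, joined by a core cylinder of radius 21 mm and height 208 mm. The lower flange rests on z = 0 and the three cylinders share a vertical axis.


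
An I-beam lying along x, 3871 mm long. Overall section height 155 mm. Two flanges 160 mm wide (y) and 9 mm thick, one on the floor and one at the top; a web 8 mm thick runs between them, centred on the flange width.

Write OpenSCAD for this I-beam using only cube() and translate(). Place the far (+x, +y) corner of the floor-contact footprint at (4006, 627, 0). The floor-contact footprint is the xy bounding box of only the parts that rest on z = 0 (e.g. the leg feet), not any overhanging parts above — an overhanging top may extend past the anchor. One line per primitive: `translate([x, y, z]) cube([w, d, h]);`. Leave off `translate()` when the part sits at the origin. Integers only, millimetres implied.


translate([135, 467, 0]) cube([3871, 160, 9]);
translate([135, 543, 9]) cube([3871, 8, 137]);
translate([135, 467, 146]) cube([3871, 160, 9]);


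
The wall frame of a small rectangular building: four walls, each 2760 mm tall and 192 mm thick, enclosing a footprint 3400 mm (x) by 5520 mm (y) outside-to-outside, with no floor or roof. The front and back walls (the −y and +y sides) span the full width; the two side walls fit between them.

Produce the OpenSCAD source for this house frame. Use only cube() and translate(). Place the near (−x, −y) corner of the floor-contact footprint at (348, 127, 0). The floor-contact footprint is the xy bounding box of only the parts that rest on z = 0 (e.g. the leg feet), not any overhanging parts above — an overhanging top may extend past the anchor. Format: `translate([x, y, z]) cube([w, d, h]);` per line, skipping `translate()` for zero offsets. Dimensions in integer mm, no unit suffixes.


translate([348, 127, 0]) cube([3400, 192, 2760]);
translate([348, 5455, 0]) cube([3400, 192, 2760]);
translate([348, 319, 0]) cube([192, 5136, 2760]);
translate([3556, 319, 0]) cube([192, 5136, 2760]);


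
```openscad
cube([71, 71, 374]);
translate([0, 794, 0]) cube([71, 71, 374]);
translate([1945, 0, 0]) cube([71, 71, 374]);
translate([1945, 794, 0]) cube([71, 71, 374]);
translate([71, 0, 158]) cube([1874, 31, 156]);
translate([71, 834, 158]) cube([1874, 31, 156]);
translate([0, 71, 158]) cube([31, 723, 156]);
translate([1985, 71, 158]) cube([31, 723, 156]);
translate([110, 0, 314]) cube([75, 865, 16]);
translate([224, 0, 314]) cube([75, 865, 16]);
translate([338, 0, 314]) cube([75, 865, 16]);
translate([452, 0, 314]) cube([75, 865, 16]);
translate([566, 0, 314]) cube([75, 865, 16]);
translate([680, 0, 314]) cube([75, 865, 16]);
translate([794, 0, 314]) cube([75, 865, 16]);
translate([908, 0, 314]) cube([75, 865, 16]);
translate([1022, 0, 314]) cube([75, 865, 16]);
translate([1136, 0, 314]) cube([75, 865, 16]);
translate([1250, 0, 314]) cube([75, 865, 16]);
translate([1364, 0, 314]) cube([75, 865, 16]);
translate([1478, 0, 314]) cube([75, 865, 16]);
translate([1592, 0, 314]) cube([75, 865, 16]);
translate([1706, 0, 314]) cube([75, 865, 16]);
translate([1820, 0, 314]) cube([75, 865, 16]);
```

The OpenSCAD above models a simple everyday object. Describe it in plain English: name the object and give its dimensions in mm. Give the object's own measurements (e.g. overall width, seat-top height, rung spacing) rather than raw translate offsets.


A bed frame 2016 mm long (x) by 865 mm wide (y). Four 71×71 mm corner posts, 374 mm tall, at the corners of the footprint. Four rails of 31 mm thickness and 156 mm height run between adjacent posts with their undersides at z = 158 mm, their outer faces flush with the outside of the frame (the two x-running rails run between the posts' inner faces; the two y-running rails run between the posts' inner faces). 16 slats, each 75 mm wide (x) and 16 mm thick, lie across the top of the two x-running rails, running the full 865 mm width of the frame in y; along x they sit between the end posts with a 39 mm gap after the −x posts and between neighbouring slats, leaving 50 mm before the +x posts.


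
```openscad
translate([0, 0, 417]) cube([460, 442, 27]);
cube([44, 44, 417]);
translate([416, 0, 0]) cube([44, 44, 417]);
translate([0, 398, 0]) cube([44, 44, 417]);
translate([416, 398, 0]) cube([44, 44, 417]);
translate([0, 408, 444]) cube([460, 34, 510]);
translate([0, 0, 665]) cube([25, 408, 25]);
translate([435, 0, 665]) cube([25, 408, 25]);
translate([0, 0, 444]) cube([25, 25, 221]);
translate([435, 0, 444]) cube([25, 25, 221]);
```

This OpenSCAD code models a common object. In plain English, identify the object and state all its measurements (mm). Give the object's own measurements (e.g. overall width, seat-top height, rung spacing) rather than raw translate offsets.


A chair. The seat is a 460×442×27 mm slab with its top at z = 444 mm, on four 44×44 mm corner legs (flush with the seat edges, standing on z = 0). A flat backrest 34 mm thick, 510 mm tall, spans the full seat width and rises from the seat top along its +y edge, rear face flush with the rear of the seat. Two armrests of 25×25 mm section run along each side from the seat's front edge to the front of the backrest, top faces 246 mm above the seat top and outer faces flush with the seat's x-edges; a 25×25 mm post under the front of each armrest stands on the seat at the front corner.


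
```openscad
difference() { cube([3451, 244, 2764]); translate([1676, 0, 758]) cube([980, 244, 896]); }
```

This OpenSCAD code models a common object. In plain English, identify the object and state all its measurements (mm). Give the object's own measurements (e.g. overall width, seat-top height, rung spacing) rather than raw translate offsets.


A wall 3451 mm long (x), 244 mm thick (y), 2764 mm tall, with a rectangular window opening cut through it. The opening is 980 mm wide and 896 mm tall; its sill is at z = 758 mm and its near (−x) edge is 1676 mm from the wall's −x end. The opening passes through the full wall thickness.


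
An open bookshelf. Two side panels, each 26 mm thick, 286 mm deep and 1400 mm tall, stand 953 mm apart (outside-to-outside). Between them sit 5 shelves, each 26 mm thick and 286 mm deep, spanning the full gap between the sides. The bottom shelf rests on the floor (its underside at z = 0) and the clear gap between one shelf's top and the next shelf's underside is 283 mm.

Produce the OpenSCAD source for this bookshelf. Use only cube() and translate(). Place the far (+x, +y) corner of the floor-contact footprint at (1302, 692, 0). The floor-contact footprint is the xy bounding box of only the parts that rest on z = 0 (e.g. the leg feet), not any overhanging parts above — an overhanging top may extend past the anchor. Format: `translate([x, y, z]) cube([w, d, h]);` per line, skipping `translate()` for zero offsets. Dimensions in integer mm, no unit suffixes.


translate([349, 406, 0]) cube([26, 286, 1400]);
translate([1276, 406, 0]) cube([26, 286, 1400]);
translate([375, 406, 0]) cube([901, 286, 26]);
translate([375, 406, 309]) cube([901, 286, 26]);
translate([375, 406, 618]) cube([901, 286, 26]);
translate([375, 406, 927]) cube([901, 286, 26]);
translate([375, 406, 1236]) cube([901, 286, 26]);


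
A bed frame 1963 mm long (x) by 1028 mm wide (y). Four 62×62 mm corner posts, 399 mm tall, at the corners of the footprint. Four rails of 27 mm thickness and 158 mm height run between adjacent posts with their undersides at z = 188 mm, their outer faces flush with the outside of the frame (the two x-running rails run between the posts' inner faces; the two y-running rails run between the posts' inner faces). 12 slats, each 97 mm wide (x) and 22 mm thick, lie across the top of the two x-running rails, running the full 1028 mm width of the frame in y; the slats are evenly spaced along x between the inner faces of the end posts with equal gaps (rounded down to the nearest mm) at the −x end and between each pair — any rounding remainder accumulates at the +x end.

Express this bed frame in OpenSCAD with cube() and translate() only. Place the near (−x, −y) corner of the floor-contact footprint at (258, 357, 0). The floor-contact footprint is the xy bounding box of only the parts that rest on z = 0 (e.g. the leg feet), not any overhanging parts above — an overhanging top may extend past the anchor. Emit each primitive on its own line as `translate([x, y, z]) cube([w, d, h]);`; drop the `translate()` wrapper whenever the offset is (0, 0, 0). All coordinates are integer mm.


translate([258, 357, 0]) cube([62, 62, 399]);
translate([258, 1323, 0]) cube([62, 62, 399]);
translate([2159, 357, 0]) cube([62, 62, 399]);
translate([2159, 1323, 0]) cube([62, 62, 399]);
translate([320, 357, 188]) cube([1839, 27, 158]);
translate([320, 1358, 188]) cube([1839, 27, 158]);
translate([258, 419, 188]) cube([27, 904, 158]);
translate([2194, 419, 188]) cube([27, 904, 158]);
translate([371, 357, 346]) cube([97, 1028, 22]);
translate([519, 357, 346]) cube([97, 1028, 22]);
translate([667, 357, 346]) cube([97, 1028, 22]);
translate([815, 357, 346]) cube([97, 1028, 22]);
translate([963, 357, 346]) cube([97, 1028, 22]);
translate([1111, 357, 346]) cube([97, 1028, 22]);
translate([1259, 357, 346]) cube([97, 1028, 22]);
translate([1407, 357, 346]) cube([97, 1028, 22]);
translate([1555, 357, 346]) cube([97, 1028, 22]);
translate([1703, 357, 346]) cube([97, 1028, 22]);
translate([1851, 357, 346]) cube([97, 1028, 22]);
translate([1999, 357, 346]) cube([97, 1028, 22]);


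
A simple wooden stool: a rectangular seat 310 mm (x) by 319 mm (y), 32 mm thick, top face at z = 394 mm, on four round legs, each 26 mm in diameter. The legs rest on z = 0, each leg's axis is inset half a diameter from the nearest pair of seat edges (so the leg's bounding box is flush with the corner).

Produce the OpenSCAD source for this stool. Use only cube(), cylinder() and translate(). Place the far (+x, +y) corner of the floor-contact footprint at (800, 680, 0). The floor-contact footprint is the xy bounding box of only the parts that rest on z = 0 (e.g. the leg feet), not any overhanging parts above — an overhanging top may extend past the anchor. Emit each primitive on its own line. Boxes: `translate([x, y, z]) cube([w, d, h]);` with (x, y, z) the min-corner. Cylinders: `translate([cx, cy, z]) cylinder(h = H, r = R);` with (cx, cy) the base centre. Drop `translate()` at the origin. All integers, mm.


translate([490, 361, 362]) cube([310, 319, 32]);
translate([503, 374, 0]) cylinder(h = 362, r = 13);
translate([787, 374, 0]) cylinder(h = 362, r = 13);
translate([503, 667, 0]) cylinder(h = 362, r = 13);
translate([787, 667, 0]) cylinder(h = 362, r = 13);


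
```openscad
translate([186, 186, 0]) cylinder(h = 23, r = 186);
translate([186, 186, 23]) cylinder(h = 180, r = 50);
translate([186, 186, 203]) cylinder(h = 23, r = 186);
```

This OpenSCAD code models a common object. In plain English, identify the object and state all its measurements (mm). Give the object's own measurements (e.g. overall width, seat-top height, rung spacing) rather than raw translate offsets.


A spool: two coaxial disc flanges of radius 186 mm and thickness 23 mm, joined by a core cylinder of radius 50 mm and height 180 mm. The lower flange rests on z = 0 and the three cylinders share a vertical axis.


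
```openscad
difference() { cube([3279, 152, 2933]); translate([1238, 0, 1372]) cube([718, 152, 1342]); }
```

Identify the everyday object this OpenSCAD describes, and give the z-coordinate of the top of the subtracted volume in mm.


A wall with a window opening. The window head height is 2714 mm.

A wall with a rectangular opening subtracted — a window. Sill at z = 1372, opening 1342 mm tall, so the head is at 1372 + 1342 = 2714 mm.


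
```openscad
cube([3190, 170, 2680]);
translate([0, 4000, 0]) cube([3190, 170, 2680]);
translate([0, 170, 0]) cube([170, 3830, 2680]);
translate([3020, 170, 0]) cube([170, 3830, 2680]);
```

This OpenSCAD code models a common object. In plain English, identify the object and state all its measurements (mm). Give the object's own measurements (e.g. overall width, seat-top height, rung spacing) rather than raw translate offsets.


The wall frame of a small rectangular building: four walls, each 2680 mm tall and 170 mm thick, enclosing a footprint 3190 mm (x) by 4170 mm (y) outside-to-outside, with no floor or roof. The front and back walls (the −y and +y sides) span the full width; the two side walls fit between them.


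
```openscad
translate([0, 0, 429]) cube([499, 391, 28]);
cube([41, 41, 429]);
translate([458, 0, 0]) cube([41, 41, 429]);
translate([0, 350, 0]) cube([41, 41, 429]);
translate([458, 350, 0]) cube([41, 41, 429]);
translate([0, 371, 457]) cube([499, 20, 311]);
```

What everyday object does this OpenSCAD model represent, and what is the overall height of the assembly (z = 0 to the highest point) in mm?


A chair. The overall height is 768 mm.

A slab on four corner posts with a tall panel at the back — a chair. The seat slab sits at z = 429 with thickness 28, and the 311 mm backrest starts at the seat top, so the overall height is 429 + 28 + 311 = 768 mm.


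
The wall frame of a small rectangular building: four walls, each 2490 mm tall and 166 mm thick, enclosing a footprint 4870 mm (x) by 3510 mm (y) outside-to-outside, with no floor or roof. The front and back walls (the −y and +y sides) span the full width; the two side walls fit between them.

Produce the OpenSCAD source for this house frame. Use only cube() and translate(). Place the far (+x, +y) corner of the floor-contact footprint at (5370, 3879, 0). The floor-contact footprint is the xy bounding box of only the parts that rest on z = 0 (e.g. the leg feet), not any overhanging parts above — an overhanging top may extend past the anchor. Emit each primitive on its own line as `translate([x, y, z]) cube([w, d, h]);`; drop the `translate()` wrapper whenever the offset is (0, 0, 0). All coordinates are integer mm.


translate([500, 369, 0]) cube([4870, 166, 2490]);
translate([500, 3713, 0]) cube([4870, 166, 2490]);
translate([500, 535, 0]) cube([166, 3178, 2490]);
translate([5204, 535, 0]) cube([166, 3178, 2490]);


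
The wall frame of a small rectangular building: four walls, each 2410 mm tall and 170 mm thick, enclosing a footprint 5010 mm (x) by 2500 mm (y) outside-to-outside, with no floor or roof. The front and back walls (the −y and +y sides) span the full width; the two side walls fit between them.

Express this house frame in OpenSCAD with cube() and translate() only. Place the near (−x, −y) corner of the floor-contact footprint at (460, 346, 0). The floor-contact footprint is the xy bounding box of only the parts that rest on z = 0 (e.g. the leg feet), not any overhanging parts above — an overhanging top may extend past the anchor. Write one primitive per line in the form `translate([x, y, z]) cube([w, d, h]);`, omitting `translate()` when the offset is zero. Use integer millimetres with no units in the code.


translate([460, 346, 0]) cube([5010, 170, 2410]);
translate([460, 2676, 0]) cube([5010, 170, 2410]);
translate([460, 516, 0]) cube([170, 2160, 2410]);
translate([5300, 516, 0]) cube([170, 2160, 2410]);


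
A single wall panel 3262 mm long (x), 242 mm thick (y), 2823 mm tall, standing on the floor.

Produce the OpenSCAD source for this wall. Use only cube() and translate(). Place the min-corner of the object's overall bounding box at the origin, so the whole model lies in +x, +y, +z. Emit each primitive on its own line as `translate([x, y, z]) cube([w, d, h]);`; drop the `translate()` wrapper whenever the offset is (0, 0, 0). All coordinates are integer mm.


cube([3262, 242, 2823]);


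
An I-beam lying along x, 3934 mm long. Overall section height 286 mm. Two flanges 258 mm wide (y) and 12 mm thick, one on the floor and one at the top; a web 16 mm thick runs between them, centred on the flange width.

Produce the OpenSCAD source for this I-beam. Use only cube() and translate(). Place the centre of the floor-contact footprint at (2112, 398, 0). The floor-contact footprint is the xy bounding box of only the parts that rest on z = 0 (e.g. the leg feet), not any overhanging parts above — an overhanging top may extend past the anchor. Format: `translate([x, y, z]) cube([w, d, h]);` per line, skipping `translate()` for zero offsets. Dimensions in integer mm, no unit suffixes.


translate([145, 269, 0]) cube([3934, 258, 12]);
translate([145, 390, 12]) cube([3934, 16, 262]);
translate([145, 269, 274]) cube([3934, 258, 12]);


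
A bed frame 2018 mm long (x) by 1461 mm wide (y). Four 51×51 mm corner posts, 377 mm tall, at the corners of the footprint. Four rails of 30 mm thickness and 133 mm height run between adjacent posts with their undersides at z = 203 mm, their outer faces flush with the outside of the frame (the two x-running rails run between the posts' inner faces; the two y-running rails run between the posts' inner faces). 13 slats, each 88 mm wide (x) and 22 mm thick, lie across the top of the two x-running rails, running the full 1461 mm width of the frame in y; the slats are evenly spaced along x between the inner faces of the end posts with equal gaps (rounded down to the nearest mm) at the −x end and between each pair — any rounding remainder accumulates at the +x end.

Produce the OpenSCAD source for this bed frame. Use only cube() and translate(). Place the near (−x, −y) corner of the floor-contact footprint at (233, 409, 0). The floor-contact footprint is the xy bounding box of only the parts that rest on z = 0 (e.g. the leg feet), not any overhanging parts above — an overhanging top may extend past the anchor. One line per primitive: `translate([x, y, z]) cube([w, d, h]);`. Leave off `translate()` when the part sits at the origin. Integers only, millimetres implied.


translate([233, 409, 0]) cube([51, 51, 377]);
translate([233, 1819, 0]) cube([51, 51, 377]);
translate([2200, 409, 0]) cube([51, 51, 377]);
translate([2200, 1819, 0]) cube([51, 51, 377]);
translate([284, 409, 203]) cube([1916, 30, 133]);
translate([284, 1840, 203]) cube([1916, 30, 133]);
translate([233, 460, 203]) cube([30, 1359, 133]);
translate([2221, 460, 203]) cube([30, 1359, 133]);
translate([339, 409, 336]) cube([88, 1461, 22]);
translate([482, 409, 336]) cube([88, 1461, 22]);
translate([625, 409, 336]) cube([88, 1461, 22]);
translate([768, 409, 336]) cube([88, 1461, 22]);
translate([911, 409, 336]) cube([88, 1461, 22]);
translate([1054, 409, 336]) cube([88, 1461, 22]);
translate([1197, 409, 336]) cube([88, 1461, 22]);
translate([1340, 409, 336]) cube([88, 1461, 22]);
translate([1483, 409, 336]) cube([88, 1461, 22]);
translate([1626, 409, 336]) cube([88, 1461, 22]);
translate([1769, 409, 336]) cube([88, 1461, 22]);
translate([1912, 409, 336]) cube([88, 1461, 22]);
translate([2055, 409, 336]) cube([88, 1461, 22]);


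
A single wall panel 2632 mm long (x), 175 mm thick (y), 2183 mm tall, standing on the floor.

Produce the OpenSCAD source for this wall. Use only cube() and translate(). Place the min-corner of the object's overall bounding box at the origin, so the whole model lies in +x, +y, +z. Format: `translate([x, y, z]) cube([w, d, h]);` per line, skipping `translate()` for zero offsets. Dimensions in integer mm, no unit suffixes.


cube([2632, 175, 2183]);


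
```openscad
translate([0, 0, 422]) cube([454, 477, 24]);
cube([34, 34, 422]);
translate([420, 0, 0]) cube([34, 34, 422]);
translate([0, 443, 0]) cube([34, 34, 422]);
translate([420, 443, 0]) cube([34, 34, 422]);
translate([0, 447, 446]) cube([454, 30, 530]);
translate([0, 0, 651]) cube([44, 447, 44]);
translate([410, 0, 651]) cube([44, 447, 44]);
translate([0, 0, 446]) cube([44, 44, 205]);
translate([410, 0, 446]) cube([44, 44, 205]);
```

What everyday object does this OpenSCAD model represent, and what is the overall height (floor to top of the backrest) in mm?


A chair. The overall height is 976 mm.

A slab on four corner posts with a tall panel at the back — a chair. The seat slab sits at z = 422 with thickness 24, and the 530 mm backrest starts at the seat top, so the overall height is 422 + 24 + 530 = 976 mm.


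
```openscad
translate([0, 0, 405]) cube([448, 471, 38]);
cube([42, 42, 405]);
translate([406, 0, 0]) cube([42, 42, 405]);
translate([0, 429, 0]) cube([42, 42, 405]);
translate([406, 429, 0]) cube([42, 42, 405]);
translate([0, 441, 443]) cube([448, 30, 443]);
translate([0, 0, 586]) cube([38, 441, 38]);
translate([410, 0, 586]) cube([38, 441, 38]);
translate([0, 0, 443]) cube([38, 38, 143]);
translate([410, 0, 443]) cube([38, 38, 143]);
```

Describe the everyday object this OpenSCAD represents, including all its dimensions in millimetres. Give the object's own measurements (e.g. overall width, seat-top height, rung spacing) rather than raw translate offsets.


A chair. The seat is a 448×471×38 mm slab with its top at z = 443 mm, on four 42×42 mm corner legs (flush with the seat edges, standing on z = 0). A flat backrest 30 mm thick, 443 mm tall, spans the full seat width and rises from the seat top along its +y edge, rear face flush with the rear of the seat. Two armrests of 38×38 mm section run along each side from the seat's front edge to the front of the backrest, top faces 181 mm above the seat top and outer faces flush with the seat's x-edges; a 38×38 mm post under the front of each armrest stands on the seat at the front corner.


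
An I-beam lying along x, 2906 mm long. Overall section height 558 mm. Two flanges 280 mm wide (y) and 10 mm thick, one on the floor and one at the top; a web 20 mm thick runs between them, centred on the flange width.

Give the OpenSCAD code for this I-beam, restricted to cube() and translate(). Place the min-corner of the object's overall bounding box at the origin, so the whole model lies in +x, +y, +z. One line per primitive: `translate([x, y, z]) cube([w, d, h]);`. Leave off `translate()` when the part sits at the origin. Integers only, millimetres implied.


cube([2906, 280, 10]);
translate([0, 130, 10]) cube([2906, 20, 538]);
translate([0, 0, 548]) cube([2906, 280, 10]);


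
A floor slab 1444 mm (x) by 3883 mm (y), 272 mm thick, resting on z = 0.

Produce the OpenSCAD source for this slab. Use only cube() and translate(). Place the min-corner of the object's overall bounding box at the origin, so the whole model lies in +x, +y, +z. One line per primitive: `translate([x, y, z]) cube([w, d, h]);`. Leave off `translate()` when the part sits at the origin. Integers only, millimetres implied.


cube([1444, 3883, 272]);


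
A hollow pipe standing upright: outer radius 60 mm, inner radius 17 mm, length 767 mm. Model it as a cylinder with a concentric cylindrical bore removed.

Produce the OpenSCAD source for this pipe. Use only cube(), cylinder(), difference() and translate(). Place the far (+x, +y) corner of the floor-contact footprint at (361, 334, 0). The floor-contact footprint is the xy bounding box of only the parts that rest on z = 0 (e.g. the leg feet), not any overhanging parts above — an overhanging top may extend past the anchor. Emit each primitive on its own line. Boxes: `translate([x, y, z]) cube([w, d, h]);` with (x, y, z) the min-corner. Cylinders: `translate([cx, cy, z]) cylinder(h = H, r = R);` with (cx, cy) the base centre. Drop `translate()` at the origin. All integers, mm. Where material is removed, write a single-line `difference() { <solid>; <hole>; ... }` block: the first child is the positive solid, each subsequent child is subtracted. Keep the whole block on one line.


difference() { translate([301, 274, 0]) cylinder(h = 767, r = 60); translate([301, 274, 0]) cylinder(h = 767, r = 17); }


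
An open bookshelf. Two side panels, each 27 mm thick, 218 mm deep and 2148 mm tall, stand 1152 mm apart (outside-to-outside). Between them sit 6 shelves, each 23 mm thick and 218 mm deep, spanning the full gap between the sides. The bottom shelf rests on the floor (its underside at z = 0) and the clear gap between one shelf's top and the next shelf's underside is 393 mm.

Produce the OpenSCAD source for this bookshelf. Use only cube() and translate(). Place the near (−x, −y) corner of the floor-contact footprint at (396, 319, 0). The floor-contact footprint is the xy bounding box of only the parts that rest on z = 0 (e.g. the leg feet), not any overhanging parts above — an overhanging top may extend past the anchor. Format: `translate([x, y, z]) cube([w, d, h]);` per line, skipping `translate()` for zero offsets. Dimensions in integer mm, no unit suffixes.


translate([396, 319, 0]) cube([27, 218, 2148]);
translate([1521, 319, 0]) cube([27, 218, 2148]);
translate([423, 319, 0]) cube([1098, 218, 23]);
translate([423, 319, 416]) cube([1098, 218, 23]);
translate([423, 319, 832]) cube([1098, 218, 23]);
translate([423, 319, 1248]) cube([1098, 218, 23]);
translate([423, 319, 1664]) cube([1098, 218, 23]);
translate([423, 319, 2080]) cube([1098, 218, 23]);


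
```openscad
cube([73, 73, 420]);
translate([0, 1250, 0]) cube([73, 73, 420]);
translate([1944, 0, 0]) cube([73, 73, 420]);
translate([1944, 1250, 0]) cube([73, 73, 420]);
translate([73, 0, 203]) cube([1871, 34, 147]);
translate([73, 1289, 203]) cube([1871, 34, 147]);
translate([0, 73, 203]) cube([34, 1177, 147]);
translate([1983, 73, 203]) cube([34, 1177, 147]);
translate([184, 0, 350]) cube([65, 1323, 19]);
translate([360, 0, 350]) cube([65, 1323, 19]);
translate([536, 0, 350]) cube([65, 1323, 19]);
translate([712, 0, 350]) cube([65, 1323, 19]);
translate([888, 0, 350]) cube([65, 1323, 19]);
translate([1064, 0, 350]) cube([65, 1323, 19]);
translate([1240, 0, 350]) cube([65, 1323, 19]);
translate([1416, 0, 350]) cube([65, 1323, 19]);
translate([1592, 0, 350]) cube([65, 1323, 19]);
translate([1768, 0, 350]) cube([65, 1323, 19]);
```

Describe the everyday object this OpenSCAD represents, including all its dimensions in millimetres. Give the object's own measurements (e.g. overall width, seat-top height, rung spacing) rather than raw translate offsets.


A bed frame 2017 mm long (x) by 1323 mm wide (y). Four 73×73 mm corner posts, 420 mm tall, at the corners of the footprint. Four rails of 34 mm thickness and 147 mm height run between adjacent posts with their undersides at z = 203 mm, their outer faces flush with the outside of the frame (the two x-running rails run between the posts' inner faces; the two y-running rails run between the posts' inner faces). 10 slats, each 65 mm wide (x) and 19 mm thick, lie across the top of the two x-running rails, running the full 1323 mm width of the frame in y; along x they sit between the end posts with a 111 mm gap after the −x posts and between neighbouring slats and before the +x posts.


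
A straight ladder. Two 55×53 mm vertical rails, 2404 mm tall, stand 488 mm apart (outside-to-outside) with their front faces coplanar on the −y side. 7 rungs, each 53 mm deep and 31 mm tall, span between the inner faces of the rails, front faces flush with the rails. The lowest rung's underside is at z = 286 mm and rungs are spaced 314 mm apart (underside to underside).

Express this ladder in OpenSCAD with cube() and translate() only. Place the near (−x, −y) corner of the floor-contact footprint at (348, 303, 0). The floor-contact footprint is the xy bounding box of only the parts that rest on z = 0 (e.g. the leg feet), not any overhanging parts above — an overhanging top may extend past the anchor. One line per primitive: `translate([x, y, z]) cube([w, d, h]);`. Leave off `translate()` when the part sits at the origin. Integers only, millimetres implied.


// rung span = 488 - 2*55 = 378
// rung[k] z = 286 + k*314
translate([348, 303, 0]) cube([55, 53, 2404]);
translate([781, 303, 0]) cube([55, 53, 2404]);
translate([403, 303, 286]) cube([378, 53, 31]);
translate([403, 303, 600]) cube([378, 53, 31]);
translate([403, 303, 914]) cube([378, 53, 31]);
translate([403, 303, 1228]) cube([378, 53, 31]);
translate([403, 303, 1542]) cube([378, 53, 31]);
translate([403, 303, 1856]) cube([378, 53, 31]);
translate([403, 303, 2170]) cube([378, 53, 31]);


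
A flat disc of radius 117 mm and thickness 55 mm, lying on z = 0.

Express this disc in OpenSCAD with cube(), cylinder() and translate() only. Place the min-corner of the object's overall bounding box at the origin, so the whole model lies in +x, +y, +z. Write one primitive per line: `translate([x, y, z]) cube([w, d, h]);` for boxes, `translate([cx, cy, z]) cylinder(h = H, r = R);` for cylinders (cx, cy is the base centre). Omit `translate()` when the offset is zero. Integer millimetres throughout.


translate([117, 117, 0]) cylinder(h = 55, r = 117);


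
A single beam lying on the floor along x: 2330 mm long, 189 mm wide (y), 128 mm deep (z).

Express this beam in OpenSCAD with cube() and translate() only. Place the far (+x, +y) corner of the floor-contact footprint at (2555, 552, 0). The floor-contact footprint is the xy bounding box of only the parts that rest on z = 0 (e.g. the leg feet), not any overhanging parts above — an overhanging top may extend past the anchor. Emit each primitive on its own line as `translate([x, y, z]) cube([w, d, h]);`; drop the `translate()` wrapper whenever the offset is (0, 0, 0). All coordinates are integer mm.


translate([225, 363, 0]) cube([2330, 189, 128]);


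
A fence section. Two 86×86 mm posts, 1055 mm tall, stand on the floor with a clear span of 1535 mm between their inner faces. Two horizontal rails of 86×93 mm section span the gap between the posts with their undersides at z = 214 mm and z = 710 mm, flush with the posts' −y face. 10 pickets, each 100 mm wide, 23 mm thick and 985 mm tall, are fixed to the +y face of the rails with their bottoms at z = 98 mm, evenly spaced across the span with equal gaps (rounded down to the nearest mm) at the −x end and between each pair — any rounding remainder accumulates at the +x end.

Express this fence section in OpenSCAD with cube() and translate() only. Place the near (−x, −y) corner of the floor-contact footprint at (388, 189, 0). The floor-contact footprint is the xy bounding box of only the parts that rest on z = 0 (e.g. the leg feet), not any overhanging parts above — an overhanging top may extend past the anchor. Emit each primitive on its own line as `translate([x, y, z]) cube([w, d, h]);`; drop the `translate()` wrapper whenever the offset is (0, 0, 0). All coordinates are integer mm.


translate([388, 189, 0]) cube([86, 86, 1055]);
translate([2009, 189, 0]) cube([86, 86, 1055]);
translate([474, 189, 214]) cube([1535, 86, 93]);
translate([474, 189, 710]) cube([1535, 86, 93]);
translate([522, 275, 98]) cube([100, 23, 985]);
translate([670, 275, 98]) cube([100, 23, 985]);
translate([818, 275, 98]) cube([100, 23, 985]);
translate([966, 275, 98]) cube([100, 23, 985]);
translate([1114, 275, 98]) cube([100, 23, 985]);
translate([1262, 275, 98]) cube([100, 23, 985]);
translate([1410, 275, 98]) cube([100, 23, 985]);
translate([1558, 275, 98]) cube([100, 23, 985]);
translate([1706, 275, 98]) cube([100, 23, 985]);
translate([1854, 275, 98]) cube([100, 23, 985]);


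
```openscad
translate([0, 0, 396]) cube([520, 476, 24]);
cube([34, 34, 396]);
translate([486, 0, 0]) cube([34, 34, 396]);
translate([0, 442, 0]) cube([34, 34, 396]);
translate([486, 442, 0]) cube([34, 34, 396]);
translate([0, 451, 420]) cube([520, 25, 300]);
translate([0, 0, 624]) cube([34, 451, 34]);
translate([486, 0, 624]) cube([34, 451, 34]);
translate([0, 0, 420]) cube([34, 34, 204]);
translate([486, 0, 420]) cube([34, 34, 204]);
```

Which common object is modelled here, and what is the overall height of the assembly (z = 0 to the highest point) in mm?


A chair. The overall height is 720 mm.

A slab on four corner posts with a tall panel at the back — a chair. The seat slab sits at z = 396 with thickness 24, and the 300 mm backrest starts at the seat top, so the overall height is 396 + 24 + 300 = 720 mm.


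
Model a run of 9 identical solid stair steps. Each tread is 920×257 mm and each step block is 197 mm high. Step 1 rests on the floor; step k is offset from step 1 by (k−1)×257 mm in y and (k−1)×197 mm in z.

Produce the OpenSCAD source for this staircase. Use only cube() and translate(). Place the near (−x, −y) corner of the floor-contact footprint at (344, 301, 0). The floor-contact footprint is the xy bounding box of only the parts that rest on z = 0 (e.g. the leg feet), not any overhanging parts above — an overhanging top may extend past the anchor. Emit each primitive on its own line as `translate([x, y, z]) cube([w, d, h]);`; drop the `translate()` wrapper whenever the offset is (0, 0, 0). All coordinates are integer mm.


translate([344, 301, 0]) cube([920, 257, 197]);
translate([344, 558, 197]) cube([920, 257, 197]);
translate([344, 815, 394]) cube([920, 257, 197]);
translate([344, 1072, 591]) cube([920, 257, 197]);
translate([344, 1329, 788]) cube([920, 257, 197]);
translate([344, 1586, 985]) cube([920, 257, 197]);
translate([344, 1843, 1182]) cube([920, 257, 197]);
translate([344, 2100, 1379]) cube([920, 257, 197]);
translate([344, 2357, 1576]) cube([920, 257, 197]);
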